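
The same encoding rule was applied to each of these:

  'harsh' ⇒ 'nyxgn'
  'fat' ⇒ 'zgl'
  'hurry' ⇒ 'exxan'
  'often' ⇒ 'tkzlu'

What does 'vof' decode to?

The output letters match the input read backwards, each shifted +6: harsh reversed is hsrah. Two steps: reverse the string, then apply a Caesar shift of +6.
Undoing it on vof: shift back: v−6=p, o−6=i, f−6=z → piz; then reverse → zip.

zip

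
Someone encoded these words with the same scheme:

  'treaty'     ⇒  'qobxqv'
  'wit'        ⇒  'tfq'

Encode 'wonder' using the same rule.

Compare letters: t→q is +23, r→o is +23, e→b is +23 — a constant shift. It's a constant shift of +23 (ROT23).
Applying it to wonder: w+23=t, o+23=l, n+23=k, d+23=a, e+23=b, r+23=o.

tlkabo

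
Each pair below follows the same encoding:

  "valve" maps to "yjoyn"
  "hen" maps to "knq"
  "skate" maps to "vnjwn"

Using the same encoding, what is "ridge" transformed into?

The shift depends on letter class: consonant v→y is +3, but vowel a→j is +9. Vowels shift forward by 9 and consonants shift forward by 3.
Applying it to ridge: r(cons)+3=u, i(vowel)+9=r, d(cons)+3=g, g(cons)+3=j, e(vowel)+9=n.

urgjn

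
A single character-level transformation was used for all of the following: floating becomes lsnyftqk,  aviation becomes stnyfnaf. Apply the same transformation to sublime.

Two steps: reverse the string, then apply a Caesar shift of +5.
On sublime: reverse → emilbus; then shift: e+5=j, m+5=r, i+5=n, l+5=q, b+5=g, u+5=z, s+5=x.

jrnqgzx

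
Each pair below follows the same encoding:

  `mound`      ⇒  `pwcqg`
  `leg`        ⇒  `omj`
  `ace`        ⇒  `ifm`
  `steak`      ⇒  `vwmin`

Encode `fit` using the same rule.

iqw

The shift depends on letter class: consonant m→p is +3, but vowel o→w is +8. Vowels shift forward by 8 and consonants shift forward by 3.
Applying it to fit: f(cons)+3=i, i(vowel)+8=q, t(cons)+3=w.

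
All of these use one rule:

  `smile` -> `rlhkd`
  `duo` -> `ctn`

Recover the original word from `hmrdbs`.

Compare letters: s→r is +25, m→l is +25, i→h is +25 — a constant shift. Each letter is shifted forward by 25 in the alphabet (a Caesar shift of +25).
Undoing it on hmrdbs: h−25=i, m−25=n, r−25=s, d−25=e, b−25=c, s−25=t.

insect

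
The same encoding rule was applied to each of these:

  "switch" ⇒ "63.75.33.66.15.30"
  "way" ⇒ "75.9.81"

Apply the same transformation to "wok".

75.51.39

s(#19)→63 and w(#23)→75: differences scale by 3, so n = 3·pos + 6. The formula is n = 3×(alphabet index, a=1) + 6.
Applying it to wok: w=23→75, o=15→51, k=11→39.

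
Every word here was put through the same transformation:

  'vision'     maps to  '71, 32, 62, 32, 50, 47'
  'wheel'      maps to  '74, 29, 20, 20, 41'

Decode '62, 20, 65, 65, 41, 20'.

settle

The formula is n = 3×(alphabet index, a=1) + 5.
Decoding 62, 20, 65, 65, 41, 20: 62→(62−5)÷3=19=s, 20→(20−5)÷3=5=e, 65→(65−5)÷3=20=t, 65→(65−5)÷3=20=t, 41→(41−5)÷3=12=l, 20→(20−5)÷3=5=e.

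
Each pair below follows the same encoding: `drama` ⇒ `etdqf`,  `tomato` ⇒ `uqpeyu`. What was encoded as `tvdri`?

In drama: d→e is +1, r→t is +2, a→d is +3, m→q is +4 — the shift increases by 1 each position. Letter i (0-indexed) is shifted by i+1, so successive shifts are 1, 2, 3, ….
Undoing it on tvdri: t−1=s, v−2=t, d−3=a, r−4=n, i−5=d.

stand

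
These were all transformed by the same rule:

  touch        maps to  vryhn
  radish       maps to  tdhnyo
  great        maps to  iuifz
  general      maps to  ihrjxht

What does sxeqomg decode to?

In touch: t→v is +2, o→r is +3, u→y is +4, c→h is +5 — the shift increases by 1 each position. Letter i (0-indexed) is shifted by i+2, so successive shifts are 2, 3, 4, ….
Undoing it on sxeqomg: s−2=q, x−3=u, e−4=a, q−5=l, o−6=i, m−7=f, g−8=y.

qualify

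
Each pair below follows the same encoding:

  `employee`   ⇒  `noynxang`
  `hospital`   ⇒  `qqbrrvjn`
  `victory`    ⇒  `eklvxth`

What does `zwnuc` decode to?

Shifts by position in employee: pos 0: e→n (+9), pos 1: m→o (+2), pos 2: p→y (+9), pos 3: l→n (+2) — repeating every 2. A repeating key of period 2 is used — shifts +9, +2 over and over.
Decoding zwnuc: z−9=q, w−2=u, n−9=e, u−2=s, c−9=t.

quest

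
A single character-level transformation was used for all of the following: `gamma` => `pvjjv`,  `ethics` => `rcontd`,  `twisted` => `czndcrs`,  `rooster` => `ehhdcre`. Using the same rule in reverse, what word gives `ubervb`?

bureau

Treating letters as 0–25, the rule is x ↦ 25x + 21 (mod 26).
Reversing it on ubervb: u(20)→25·(20−21)≡1=b; b(1)→25·(1−21)≡20=u; e(4)→25·(4−21)≡17=r; r(17)→25·(17−21)≡4=e; v(21)→25·(21−21)≡0=a; b(1)→25·(1−21)≡20=u (all mod 26).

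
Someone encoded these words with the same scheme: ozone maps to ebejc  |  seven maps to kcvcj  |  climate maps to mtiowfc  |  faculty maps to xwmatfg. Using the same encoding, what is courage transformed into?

o(14)→e(4) and z(25)→b(1) fit y≡21x+22 (mod 26); the inverse of 21 mod 26 is 5. Each letter's alphabet position (a=0..z=25) is mapped through 21·x+22 mod 26 — an affine cipher.
For courage: c(2)→21·2+22≡12=m; o(14)→21·14+22≡4=e; u(20)→21·20+22≡0=a; r(17)→21·17+22≡15=p; a(0)→21·0+22≡22=w; g(6)→21·6+22≡18=s; e(4)→21·4+22≡2=c (all mod 26).

meapwsc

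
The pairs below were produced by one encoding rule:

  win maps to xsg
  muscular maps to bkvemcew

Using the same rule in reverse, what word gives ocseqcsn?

The output letters match the input read backwards, each shifted +10: win reversed is niw. The word is reversed, then every letter is shifted forward by 10.
Reversing it on ocseqcsn: shift back: o−10=e, c−10=s, s−10=i, e−10=u, q−10=g, c−10=s, s−10=i, n−10=d → esiugsid; then reverse → disguise.

disguise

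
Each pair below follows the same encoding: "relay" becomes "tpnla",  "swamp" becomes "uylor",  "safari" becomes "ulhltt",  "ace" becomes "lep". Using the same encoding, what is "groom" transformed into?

itzzo

The shift depends on letter class: consonant r→t is +2, but vowel e→p is +11. Vowels shift forward by 11 and consonants shift forward by 2.
For groom: g(cons)+2=i, r(cons)+2=t, o(vowel)+11=z, o(vowel)+11=z, m(cons)+2=o.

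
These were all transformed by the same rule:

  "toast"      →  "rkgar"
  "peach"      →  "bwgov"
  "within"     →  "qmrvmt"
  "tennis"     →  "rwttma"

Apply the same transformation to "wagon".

qgekt

t(19)→r(17) and o(14)→k(10) fit y≡17x+6 (mod 26); the inverse of 17 mod 26 is 23. Each letter's alphabet position (a=0..z=25) is mapped through 17·x+6 mod 26 — an affine cipher.
Applying it to wagon: w(22)→17·22+6≡16=q; a(0)→17·0+6≡6=g; g(6)→17·6+6≡4=e; o(14)→17·14+6≡10=k; n(13)→17·13+6≡19=t (all mod 26).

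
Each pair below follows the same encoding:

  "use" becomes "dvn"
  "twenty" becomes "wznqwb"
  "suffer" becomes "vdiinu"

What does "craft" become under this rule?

The shift depends on letter class: consonant s→v is +3, but vowel u→d is +9. Vowels shift forward by 9 and consonants shift forward by 3.
On craft: c(cons)+3=f, r(cons)+3=u, a(vowel)+9=j, f(cons)+3=i, t(cons)+3=w.

fujiw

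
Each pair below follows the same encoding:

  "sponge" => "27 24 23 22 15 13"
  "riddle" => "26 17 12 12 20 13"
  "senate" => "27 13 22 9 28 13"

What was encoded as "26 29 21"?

s is letter #19 and maps to 27: an offset of 8. Each letter is replaced by its alphabet position (a=1..z=26) + 8.
Decoding 26 29 21: 26→(26−8)÷1=18=r, 29→(29−8)÷1=21=u, 21→(21−8)÷1=13=m.

rum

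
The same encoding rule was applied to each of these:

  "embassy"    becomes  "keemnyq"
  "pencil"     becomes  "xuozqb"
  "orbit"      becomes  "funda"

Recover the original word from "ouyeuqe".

seismic

The output letters match the input read backwards, each shifted +12: embassy reversed is yssabme. Two steps: reverse the string, then apply a Caesar shift of +12.
Reversing it on ouyeuqe: shift back: o−12=c, u−12=i, y−12=m, e−12=s, u−12=i, q−12=e, e−12=s → cimsies; then reverse → seismic.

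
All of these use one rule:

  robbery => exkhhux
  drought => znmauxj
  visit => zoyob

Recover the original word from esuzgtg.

anatomy

The output letters match the input read backwards, each shifted +6: robbery reversed is yrebbor. The word is reversed, then every letter is shifted forward by 6.
Undoing it on esuzgtg: shift back: e−6=y, s−6=m, u−6=o, z−6=t, g−6=a, t−6=n, g−6=a → ymotana; then reverse → anatomy.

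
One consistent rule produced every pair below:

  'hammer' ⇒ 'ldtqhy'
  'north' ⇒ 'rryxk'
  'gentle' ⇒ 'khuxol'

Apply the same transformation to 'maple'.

qdwph

A repeating key of period 3 is used — shifts +4, +3, +7 over and over.
Applying it to maple: m+4=q, a+3=d, p+7=w, l+4=p, e+3=h.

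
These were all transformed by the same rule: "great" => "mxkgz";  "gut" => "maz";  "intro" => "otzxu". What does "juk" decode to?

doe

Compare letters: g→m is +6, r→x is +6, e→k is +6 — a constant shift. Each letter is shifted forward by 6 in the alphabet (a Caesar shift of +6).
Undoing it on juk: j−6=d, u−6=o, k−6=e.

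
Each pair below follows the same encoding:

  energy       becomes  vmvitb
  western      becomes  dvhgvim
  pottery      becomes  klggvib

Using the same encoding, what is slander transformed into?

Letters are reflected about the middle of the alphabet (position → 25−position): Atbash.
For slander: s↔h, l↔o, a↔z, n↔m, d↔w, e↔v, r↔i.

hozmwvi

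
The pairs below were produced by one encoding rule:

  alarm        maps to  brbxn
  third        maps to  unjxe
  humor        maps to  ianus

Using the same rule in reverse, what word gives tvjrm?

A repeating key of period 2 is used — shifts +1, +6 over and over.
Decoding tvjrm: t−1=s, v−6=p, j−1=i, r−6=l, m−1=l.

spill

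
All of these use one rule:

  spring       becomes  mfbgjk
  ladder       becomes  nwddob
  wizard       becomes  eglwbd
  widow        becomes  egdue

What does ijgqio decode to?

unique

s(18)→m(12) and p(15)→f(5) fit y≡11x+22 (mod 26); the inverse of 11 mod 26 is 19. Treating letters as 0–25, the rule is x ↦ 11x + 22 (mod 26).
Decoding ijgqio: i(8)→19·(8−22)≡20=u; j(9)→19·(9−22)≡13=n; g(6)→19·(6−22)≡8=i; q(16)→19·(16−22)≡16=q; i(8)→19·(8−22)≡20=u; o(14)→19·(14−22)≡4=e (all mod 26).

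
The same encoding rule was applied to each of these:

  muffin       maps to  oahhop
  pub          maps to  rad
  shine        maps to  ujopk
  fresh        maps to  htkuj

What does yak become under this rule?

agm

The rule splits by letter class: vowels +6, consonants +2.
Applying it to yak: y(cons)+2=a, a(vowel)+6=g, k(cons)+2=m.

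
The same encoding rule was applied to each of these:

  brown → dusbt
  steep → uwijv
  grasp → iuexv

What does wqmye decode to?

The shift increases by 1 at each position, starting from +2: 2, 3, 4, ….
Decoding wqmye: w−2=u, q−3=n, m−4=i, y−5=t, e−6=y.

unity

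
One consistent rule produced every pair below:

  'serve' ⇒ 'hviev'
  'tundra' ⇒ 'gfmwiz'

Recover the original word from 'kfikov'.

Each pair mirrors across the alphabet (s↔h, e↔v, r↔i): positions sum to 25. Each letter is replaced by its mirror in the alphabet: a↔z, b↔y, c↔x, and so on (the Atbash cipher).
Decoding kfikov: k↔p, f↔u, i↔r, k↔p, o↔l, v↔e.

purple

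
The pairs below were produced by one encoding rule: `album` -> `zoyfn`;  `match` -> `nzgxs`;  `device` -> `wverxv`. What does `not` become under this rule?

Each letter is replaced by its mirror in the alphabet: a↔z, b↔y, c↔x, and so on (the Atbash cipher).
For not: n↔m, o↔l, t↔g.

mlg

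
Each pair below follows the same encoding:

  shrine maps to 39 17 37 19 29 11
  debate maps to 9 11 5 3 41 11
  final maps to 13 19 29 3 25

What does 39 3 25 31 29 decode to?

salon

s(#19)→39 and h(#8)→17: differences scale by 2, so n = 2·pos + 1. Each letter becomes 2×(its alphabet position, a=1..z=26) + 1.
Undoing it on 39 3 25 31 29: 39→(39−1)÷2=19=s, 3→(3−1)÷2=1=a, 25→(25−1)÷2=12=l, 31→(31−1)÷2=15=o, 29→(29−1)÷2=14=n.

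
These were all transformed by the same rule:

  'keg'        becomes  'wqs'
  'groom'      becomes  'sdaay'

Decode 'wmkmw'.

kayak

Compare letters: k→w is +12, e→q is +12, g→s is +12 — a constant shift. Each letter is shifted forward by 12 in the alphabet (a Caesar shift of +12).
Decoding wmkmw: w−12=k, m−12=a, k−12=y, m−12=a, w−12=k.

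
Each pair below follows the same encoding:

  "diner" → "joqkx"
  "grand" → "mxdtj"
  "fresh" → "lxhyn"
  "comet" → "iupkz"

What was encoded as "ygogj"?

Shifts by position in diner: pos 0: d→j (+6), pos 1: i→o (+6), pos 2: n→q (+3), pos 3: e→k (+6), pos 4: r→x (+6) — repeating every 3. A repeating key of period 3 is used — shifts +6, +6, +3 over and over.
Undoing it on ygogj: y−6=s, g−6=a, o−3=l, g−6=a, j−6=d.

salad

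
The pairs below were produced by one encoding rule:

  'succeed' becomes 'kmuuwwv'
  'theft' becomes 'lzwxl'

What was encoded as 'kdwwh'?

Compare letters: s→k is +18, u→m is +18, c→u is +18 — a constant shift. Each letter is shifted forward by 18 in the alphabet (a Caesar shift of +18).
Decoding kdwwh: k−18=s, d−18=l, w−18=e, w−18=e, h−18=p.

sleep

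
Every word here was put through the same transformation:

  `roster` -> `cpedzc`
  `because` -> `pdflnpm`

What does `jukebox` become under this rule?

izmpvfu

Two steps: reverse the string, then apply a Caesar shift of +11.
For jukebox: reverse → xobekuj; then shift: x+11=i, o+11=z, b+11=m, e+11=p, k+11=v, u+11=f, j+11=u.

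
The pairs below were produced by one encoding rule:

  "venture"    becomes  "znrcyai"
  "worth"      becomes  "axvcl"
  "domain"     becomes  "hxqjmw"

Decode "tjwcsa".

Shifts by position in venture: pos 0: v→z (+4), pos 1: e→n (+9), pos 2: n→r (+4), pos 3: t→c (+9) — repeating every 2. It's a Vigenère-style cipher with numeric key [4,9]: position i shifts by key[i mod 2].
Reversing it on tjwcsa: t−4=p, j−9=a, w−4=s, c−9=t, s−4=o, a−9=r.

pastor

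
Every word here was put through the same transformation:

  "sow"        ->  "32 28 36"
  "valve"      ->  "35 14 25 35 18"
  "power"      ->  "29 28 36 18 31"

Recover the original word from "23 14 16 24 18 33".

s is letter #19 and maps to 32: an offset of 13. Letters become their 1-based position plus 13 (so a→14, b→15, …).
Decoding 23 14 16 24 18 33: 23→(23−13)÷1=10=j, 14→(14−13)÷1=1=a, 16→(16−13)÷1=3=c, 24→(24−13)÷1=11=k, 18→(18−13)÷1=5=e, 33→(33−13)÷1=20=t.

jacket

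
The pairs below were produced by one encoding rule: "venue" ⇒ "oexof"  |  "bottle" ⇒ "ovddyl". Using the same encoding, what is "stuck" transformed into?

The output letters match the input read backwards, each shifted +10: venue reversed is eunev. Read the word backwards and shift each letter +10.
On stuck: reverse → kcuts; then shift: k+10=u, c+10=m, u+10=e, t+10=d, s+10=c.

umedc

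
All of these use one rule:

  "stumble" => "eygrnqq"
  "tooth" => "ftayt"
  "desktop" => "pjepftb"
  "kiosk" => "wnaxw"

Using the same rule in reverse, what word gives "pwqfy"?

Shifts by position in stumble: pos 0: s→e (+12), pos 1: t→y (+5), pos 2: u→g (+12), pos 3: m→r (+5) — repeating every 2. A repeating key of period 2 is used — shifts +12, +5 over and over.
Undoing it on pwqfy: p−12=d, w−5=r, q−12=e, f−5=a, y−12=m.

dream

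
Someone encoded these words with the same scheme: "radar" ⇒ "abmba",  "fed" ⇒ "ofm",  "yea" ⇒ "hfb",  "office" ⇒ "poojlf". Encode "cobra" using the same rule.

The rule splits by letter class: vowels +1, consonants +9.
Applying it to cobra: c(cons)+9=l, o(vowel)+1=p, b(cons)+9=k, r(cons)+9=a, a(vowel)+1=b.

lpkab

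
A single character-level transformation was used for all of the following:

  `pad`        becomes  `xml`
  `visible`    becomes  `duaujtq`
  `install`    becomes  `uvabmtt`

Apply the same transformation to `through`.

bpzagop

The shift depends on letter class: consonant p→x is +8, but vowel a→m is +12. Two shifts are in play — +12 for a/e/i/o/u, +8 for every other letter.
For through: t(cons)+8=b, h(cons)+8=p, r(cons)+8=z, o(vowel)+12=a, u(vowel)+12=g, g(cons)+8=o, h(cons)+8=p.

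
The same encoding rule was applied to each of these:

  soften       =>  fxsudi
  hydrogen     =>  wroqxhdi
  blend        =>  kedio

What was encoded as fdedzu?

select

Treating letters as 0–25, the rule is x ↦ 15x + 21 (mod 26).
Reversing it on fdedzu: f(5)→7·(5−21)≡18=s; d(3)→7·(3−21)≡4=e; e(4)→7·(4−21)≡11=l; d(3)→7·(3−21)≡4=e; z(25)→7·(25−21)≡2=c; u(20)→7·(20−21)≡19=t (all mod 26).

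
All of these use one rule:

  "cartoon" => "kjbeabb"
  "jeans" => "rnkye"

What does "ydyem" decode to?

In cartoon: c→k is +8, a→j is +9, r→b is +10, t→e is +11 — the shift increases by 1 each position. The shift increases by 1 at each position, starting from +8: 8, 9, 10, ….
Decoding ydyem: y−8=q, d−9=u, y−10=o, e−11=t, m−12=a.

quota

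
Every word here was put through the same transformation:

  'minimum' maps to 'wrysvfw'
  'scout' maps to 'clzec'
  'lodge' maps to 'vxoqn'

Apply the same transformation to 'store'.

The shifts repeat in a cycle of length 3: positions 0,1,… shift by +10, +9, +11, then the pattern repeats.
For store: s+10=c, t+9=c, o+11=z, r+10=b, e+9=n.

cczbn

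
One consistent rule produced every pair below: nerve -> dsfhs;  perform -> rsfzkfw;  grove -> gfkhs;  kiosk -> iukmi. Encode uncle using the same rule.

adeps

n(13)→d(3) and e(4)→s(18) fit y≡7x+16 (mod 26); the inverse of 7 mod 26 is 15. This is an affine cipher: with a=0,…,z=25, each position x becomes (7x+16) mod 26.
For uncle: u(20)→7·20+16≡0=a; n(13)→7·13+16≡3=d; c(2)→7·2+16≡4=e; l(11)→7·11+16≡15=p; e(4)→7·4+16≡18=s (all mod 26).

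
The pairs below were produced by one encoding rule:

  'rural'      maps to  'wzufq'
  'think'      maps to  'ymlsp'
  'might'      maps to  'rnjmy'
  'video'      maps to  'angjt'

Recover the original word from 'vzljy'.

quiet

Shifts by position in rural: pos 0: r→w (+5), pos 1: u→z (+5), pos 2: r→u (+3), pos 3: a→f (+5), pos 4: l→q (+5) — repeating every 3. A repeating key of period 3 is used — shifts +5, +5, +3 over and over.
Decoding vzljy: v−5=q, z−5=u, l−3=i, j−5=e, y−5=t.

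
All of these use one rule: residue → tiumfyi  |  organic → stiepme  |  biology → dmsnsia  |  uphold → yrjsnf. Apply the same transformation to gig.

The shift depends on letter class: consonant r→t is +2, but vowel e→i is +4. The rule splits by letter class: vowels +4, consonants +2.
Applying it to gig: g(cons)+2=i, i(vowel)+4=m, g(cons)+2=i.

imi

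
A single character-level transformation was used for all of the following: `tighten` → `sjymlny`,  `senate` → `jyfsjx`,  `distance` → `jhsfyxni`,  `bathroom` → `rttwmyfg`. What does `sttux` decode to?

Read the word backwards and shift each letter +5.
Reversing it on sttux: shift back: s−5=n, t−5=o, t−5=o, u−5=p, x−5=s → noops; then reverse → spoon.

spoon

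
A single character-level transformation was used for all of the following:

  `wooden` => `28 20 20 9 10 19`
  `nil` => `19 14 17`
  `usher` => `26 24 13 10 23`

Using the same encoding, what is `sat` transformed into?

w is letter #23 and maps to 28: an offset of 5. Each letter is replaced by its alphabet position (a=1..z=26) + 5.
On sat: s=19→24, a=1→6, t=20→25.

24 6 25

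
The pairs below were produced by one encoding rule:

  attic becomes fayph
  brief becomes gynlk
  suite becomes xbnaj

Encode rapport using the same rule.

whuwtyy

The shifts repeat in a cycle of length 2: positions 0,1,… shift by +5, +7, then the pattern repeats.
On rapport: r+5=w, a+7=h, p+5=u, p+7=w, o+5=t, r+7=y, t+5=y.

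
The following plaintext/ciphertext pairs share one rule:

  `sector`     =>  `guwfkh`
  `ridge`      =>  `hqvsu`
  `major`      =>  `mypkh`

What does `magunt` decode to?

This is an affine cipher: with a=0,…,z=25, each position x becomes (25x+24) mod 26.
Undoing it on magunt: m(12)→25·(12−24)≡12=m; a(0)→25·(0−24)≡24=y; g(6)→25·(6−24)≡18=s; u(20)→25·(20−24)≡4=e; n(13)→25·(13−24)≡11=l; t(19)→25·(19−24)≡5=f (all mod 26).

myself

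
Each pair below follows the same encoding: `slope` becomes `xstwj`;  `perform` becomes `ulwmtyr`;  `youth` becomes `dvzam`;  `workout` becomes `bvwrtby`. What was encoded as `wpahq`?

rival

It's a Vigenère-style cipher with numeric key [5,7]: position i shifts by key[i mod 2].
Decoding wpahq: w−5=r, p−7=i, a−5=v, h−7=a, q−5=l.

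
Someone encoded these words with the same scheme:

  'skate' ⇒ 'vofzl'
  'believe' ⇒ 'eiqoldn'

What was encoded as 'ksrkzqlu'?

homesick

In skate: s→v is +3, k→o is +4, a→f is +5, t→z is +6 — the shift increases by 1 each position. Letter i (0-indexed) is shifted by i+3, so successive shifts are 3, 4, 5, ….
Decoding ksrkzqlu: k−3=h, s−4=o, r−5=m, k−6=e, z−7=s, q−8=i, l−9=c, u−10=k.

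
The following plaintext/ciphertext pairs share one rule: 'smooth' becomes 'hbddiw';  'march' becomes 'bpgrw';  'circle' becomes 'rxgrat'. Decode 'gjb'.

This is a Caesar cipher with shift 15.
Undoing it on gjb: g−15=r, j−15=u, b−15=m.

rum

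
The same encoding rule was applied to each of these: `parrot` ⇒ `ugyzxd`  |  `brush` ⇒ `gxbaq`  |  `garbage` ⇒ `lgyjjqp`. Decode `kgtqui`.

In parrot: p→u is +5, a→g is +6, r→y is +7, r→z is +8 — the shift increases by 1 each position. Each letter shifts forward by (position + 5), i.e. 5, 6, 7, … — the shift grows by one for each successive letter.
Undoing it on kgtqui: k−5=f, g−6=a, t−7=m, q−8=i, u−9=l, i−10=y.

family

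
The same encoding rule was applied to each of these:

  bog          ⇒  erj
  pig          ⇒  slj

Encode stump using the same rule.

It's a constant shift of +3 (ROT3).
For stump: s+3=v, t+3=w, u+3=x, m+3=p, p+3=s.

vwxps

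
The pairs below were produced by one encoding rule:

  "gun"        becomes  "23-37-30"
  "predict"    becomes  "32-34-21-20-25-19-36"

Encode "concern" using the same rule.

19-31-30-19-21-34-30

Letters become their 1-based position plus 16 (so a→17, b→18, …).
On concern: c=3→19, o=15→31, n=14→30, c=3→19, e=5→21, r=18→34, n=14→30.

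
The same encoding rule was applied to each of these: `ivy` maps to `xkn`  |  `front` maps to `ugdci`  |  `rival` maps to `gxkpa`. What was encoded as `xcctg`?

inner

Compare letters: i→x is +15, v→k is +15, y→n is +15 — a constant shift. Every letter moves 15 places later in the alphabet, wrapping around z→a.
Reversing it on xcctg: x−15=i, c−15=n, c−15=n, t−15=e, g−15=r.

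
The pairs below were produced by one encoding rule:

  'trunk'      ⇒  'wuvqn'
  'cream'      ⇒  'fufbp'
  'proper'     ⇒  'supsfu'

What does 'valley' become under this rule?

The shift depends on letter class: consonant t→w is +3, but vowel u→v is +1. Vowels shift forward by 1 and consonants shift forward by 3.
For valley: v(cons)+3=y, a(vowel)+1=b, l(cons)+3=o, l(cons)+3=o, e(vowel)+1=f, y(cons)+3=b.

yboofb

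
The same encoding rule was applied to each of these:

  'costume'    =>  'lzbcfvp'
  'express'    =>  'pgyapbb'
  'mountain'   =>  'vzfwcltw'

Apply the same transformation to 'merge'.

Vowels shift forward by 11 and consonants shift forward by 9.
For merge: m(cons)+9=v, e(vowel)+11=p, r(cons)+9=a, g(cons)+9=p, e(vowel)+11=p.

vpapp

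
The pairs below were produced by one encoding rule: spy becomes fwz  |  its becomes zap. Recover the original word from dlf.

yew

The output letters match the input read backwards, each shifted +7: spy reversed is yps. Two steps: reverse the string, then apply a Caesar shift of +7.
Undoing it on dlf: shift back: d−7=w, l−7=e, f−7=y → wey; then reverse → yew.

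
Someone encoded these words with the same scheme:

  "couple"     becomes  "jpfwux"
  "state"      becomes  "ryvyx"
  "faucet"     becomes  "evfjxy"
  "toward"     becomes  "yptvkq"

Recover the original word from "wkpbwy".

prompt

c(2)→j(9) and o(14)→p(15) fit y≡7x+21 (mod 26); the inverse of 7 mod 26 is 15. Each letter's alphabet position (a=0..z=25) is mapped through 7·x+21 mod 26 — an affine cipher.
Undoing it on wkpbwy: w(22)→15·(22−21)≡15=p; k(10)→15·(10−21)≡17=r; p(15)→15·(15−21)≡14=o; b(1)→15·(1−21)≡12=m; w(22)→15·(22−21)≡15=p; y(24)→15·(24−21)≡19=t (all mod 26).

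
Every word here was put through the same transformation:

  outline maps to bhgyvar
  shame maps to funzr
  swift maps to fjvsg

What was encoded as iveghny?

virtual

Compare letters: o→b is +13, u→h is +13, t→g is +13 — a constant shift. This is a Caesar cipher with shift 13.
Undoing it on iveghny: i−13=v, v−13=i, e−13=r, g−13=t, h−13=u, n−13=a, y−13=l.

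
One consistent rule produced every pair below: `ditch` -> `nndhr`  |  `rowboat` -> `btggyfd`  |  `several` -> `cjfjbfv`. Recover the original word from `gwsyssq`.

writing

Shifts by position in ditch: pos 0: d→n (+10), pos 1: i→n (+5), pos 2: t→d (+10), pos 3: c→h (+5) — repeating every 2. The shifts repeat in a cycle of length 2: positions 0,1,… shift by +10, +5, then the pattern repeats.
Decoding gwsyssq: g−10=w, w−5=r, s−10=i, y−5=t, s−10=i, s−5=n, q−10=g.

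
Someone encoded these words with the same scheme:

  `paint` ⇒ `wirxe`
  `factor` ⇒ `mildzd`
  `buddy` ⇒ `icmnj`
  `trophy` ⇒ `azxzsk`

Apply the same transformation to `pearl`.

wmjbw

In paint: p→w is +7, a→i is +8, i→r is +9, n→x is +10 — the shift increases by 1 each position. Letter i (0-indexed) is shifted by i+7, so successive shifts are 7, 8, 9, ….
Applying it to pearl: p+7=w, e+8=m, a+9=j, r+10=b, l+11=w.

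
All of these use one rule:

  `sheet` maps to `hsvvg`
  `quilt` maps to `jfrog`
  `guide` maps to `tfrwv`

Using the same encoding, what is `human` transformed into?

sfnzm

Letters are reflected about the middle of the alphabet (position → 25−position): Atbash.
On human: h↔s, u↔f, m↔n, a↔z, n↔m.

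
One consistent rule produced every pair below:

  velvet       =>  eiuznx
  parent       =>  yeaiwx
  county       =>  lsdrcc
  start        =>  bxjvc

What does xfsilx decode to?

Shifts by position in velvet: pos 0: v→e (+9), pos 1: e→i (+4), pos 2: l→u (+9), pos 3: v→z (+4) — repeating every 2. A repeating key of period 2 is used — shifts +9, +4 over and over.
Undoing it on xfsilx: x−9=o, f−4=b, s−9=j, i−4=e, l−9=c, x−4=t.

object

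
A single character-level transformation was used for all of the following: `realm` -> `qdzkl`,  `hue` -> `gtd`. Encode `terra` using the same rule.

Compare letters: r→q is +25, e→d is +25, a→z is +25 — a constant shift. Every letter moves 25 places later in the alphabet, wrapping around z→a.
Applying it to terra: t+25=s, e+25=d, r+25=q, r+25=q, a+25=z.

sdqqz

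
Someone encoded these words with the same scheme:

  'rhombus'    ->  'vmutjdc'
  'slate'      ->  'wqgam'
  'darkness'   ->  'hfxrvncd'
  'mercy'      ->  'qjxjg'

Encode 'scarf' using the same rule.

In rhombus: r→v is +4, h→m is +5, o→u is +6, m→t is +7 — the shift increases by 1 each position. The shift increases by 1 at each position, starting from +4: 4, 5, 6, ….
On scarf: s+4=w, c+5=h, a+6=g, r+7=y, f+8=n.

whgyn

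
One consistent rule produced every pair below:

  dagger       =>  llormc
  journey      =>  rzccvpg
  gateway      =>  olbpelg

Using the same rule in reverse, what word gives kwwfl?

cloud

Shifts by position in dagger: pos 0: d→l (+8), pos 1: a→l (+11), pos 2: g→o (+8), pos 3: g→r (+11) — repeating every 2. It's a Vigenère-style cipher with numeric key [8,11]: position i shifts by key[i mod 2].
Decoding kwwfl: k−8=c, w−11=l, w−8=o, f−11=u, l−8=d.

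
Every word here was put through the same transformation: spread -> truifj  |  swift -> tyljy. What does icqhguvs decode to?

handbook

In spread: s→t is +1, p→r is +2, r→u is +3, e→i is +4 — the shift increases by 1 each position. Letter i (0-indexed) is shifted by i+1, so successive shifts are 1, 2, 3, ….
Decoding icqhguvs: i−1=h, c−2=a, q−3=n, h−4=d, g−5=b, u−6=o, v−7=o, s−8=k.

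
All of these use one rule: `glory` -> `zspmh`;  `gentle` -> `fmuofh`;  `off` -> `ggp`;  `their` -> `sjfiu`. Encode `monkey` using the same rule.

The output letters match the input read backwards, each shifted +1: glory reversed is yrolg. Read the word backwards and shift each letter +1.
For monkey: reverse → yeknom; then shift: y+1=z, e+1=f, k+1=l, n+1=o, o+1=p, m+1=n.

zflopn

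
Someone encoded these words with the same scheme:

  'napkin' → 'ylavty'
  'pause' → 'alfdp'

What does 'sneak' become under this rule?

Compare letters: n→y is +11, a→l is +11, p→a is +11 — a constant shift. This is a Caesar cipher with shift 11.
On sneak: s+11=d, n+11=y, e+11=p, a+11=l, k+11=v.

dyplv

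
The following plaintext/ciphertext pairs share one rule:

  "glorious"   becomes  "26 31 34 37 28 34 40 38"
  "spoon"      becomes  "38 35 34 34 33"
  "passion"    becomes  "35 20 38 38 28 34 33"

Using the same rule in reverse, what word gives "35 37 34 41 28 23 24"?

provide

g is letter #7 and maps to 26: an offset of 19. Each letter is replaced by its alphabet position (a=1..z=26) + 19.
Undoing it on 35 37 34 41 28 23 24: 35→(35−19)÷1=16=p, 37→(37−19)÷1=18=r, 34→(34−19)÷1=15=o, 41→(41−19)÷1=22=v, 28→(28−19)÷1=9=i, 23→(23−19)÷1=4=d, 24→(24−19)÷1=5=e.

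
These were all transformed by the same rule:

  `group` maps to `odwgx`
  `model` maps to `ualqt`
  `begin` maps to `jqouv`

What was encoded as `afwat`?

stool

Shifts by position in group: pos 0: g→o (+8), pos 1: r→d (+12), pos 2: o→w (+8), pos 3: u→g (+12) — repeating every 2. A repeating key of period 2 is used — shifts +8, +12 over and over.
Undoing it on afwat: a−8=s, f−12=t, w−8=o, a−12=o, t−8=l.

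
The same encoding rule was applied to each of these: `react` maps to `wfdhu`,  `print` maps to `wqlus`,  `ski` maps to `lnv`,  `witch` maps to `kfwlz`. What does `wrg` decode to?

The output letters match the input read backwards, each shifted +3: react reversed is tcaer. The word is reversed, then every letter is shifted forward by 3.
Decoding wrg: shift back: w−3=t, r−3=o, g−3=d → tod; then reverse → dot.

dot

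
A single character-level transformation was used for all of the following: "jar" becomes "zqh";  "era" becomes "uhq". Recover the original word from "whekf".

It's a constant shift of +16 (ROT16).
Undoing it on whekf: w−16=g, h−16=r, e−16=o, k−16=u, f−16=p.

group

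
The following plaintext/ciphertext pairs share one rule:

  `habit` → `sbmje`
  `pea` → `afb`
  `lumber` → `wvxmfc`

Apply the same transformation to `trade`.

ecbof

Vowels shift forward by 1 and consonants shift forward by 11.
Applying it to trade: t(cons)+11=e, r(cons)+11=c, a(vowel)+1=b, d(cons)+11=o, e(vowel)+1=f.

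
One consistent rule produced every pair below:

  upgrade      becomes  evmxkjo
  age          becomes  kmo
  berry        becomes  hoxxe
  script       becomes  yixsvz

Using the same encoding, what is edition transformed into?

The shift depends on letter class: consonant p→v is +6, but vowel u→e is +10. Vowels shift forward by 10 and consonants shift forward by 6.
For edition: e(vowel)+10=o, d(cons)+6=j, i(vowel)+10=s, t(cons)+6=z, i(vowel)+10=s, o(vowel)+10=y, n(cons)+6=t.

ojszsyt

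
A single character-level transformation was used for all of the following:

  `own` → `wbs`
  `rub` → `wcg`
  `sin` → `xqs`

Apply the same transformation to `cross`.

Two shifts are in play — +8 for a/e/i/o/u, +5 for every other letter.
For cross: c(cons)+5=h, r(cons)+5=w, o(vowel)+8=w, s(cons)+5=x, s(cons)+5=x.

hwwxx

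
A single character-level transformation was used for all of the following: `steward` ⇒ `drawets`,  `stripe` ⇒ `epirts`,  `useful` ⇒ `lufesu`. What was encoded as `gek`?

The output letters match the input read backwards: steward reversed is drawets. It's just the letters in reverse order.
Decoding gek: then reverse → keg.

keg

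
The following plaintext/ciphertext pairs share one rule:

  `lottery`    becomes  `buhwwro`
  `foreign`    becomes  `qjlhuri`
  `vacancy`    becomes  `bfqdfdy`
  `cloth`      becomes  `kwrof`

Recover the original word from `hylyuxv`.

survive

The output letters match the input read backwards, each shifted +3: lottery reversed is yrettol. The word is reversed, then every letter is shifted forward by 3.
Decoding hylyuxv: shift back: h−3=e, y−3=v, l−3=i, y−3=v, u−3=r, x−3=u, v−3=s → evivrus; then reverse → survive.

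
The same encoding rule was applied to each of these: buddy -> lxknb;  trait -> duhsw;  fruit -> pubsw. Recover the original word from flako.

vital

Shifts by position in buddy: pos 0: b→l (+10), pos 1: u→x (+3), pos 2: d→k (+7), pos 3: d→n (+10), pos 4: y→b (+3) — repeating every 3. A repeating key of period 3 is used — shifts +10, +3, +7 over and over.
Undoing it on flako: f−10=v, l−3=i, a−7=t, k−10=a, o−3=l.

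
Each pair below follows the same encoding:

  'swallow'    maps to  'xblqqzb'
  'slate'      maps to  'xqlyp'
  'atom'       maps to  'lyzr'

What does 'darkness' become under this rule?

The shift depends on letter class: consonant s→x is +5, but vowel a→l is +11. The rule splits by letter class: vowels +11, consonants +5.
On darkness: d(cons)+5=i, a(vowel)+11=l, r(cons)+5=w, k(cons)+5=p, n(cons)+5=s, e(vowel)+11=p, s(cons)+5=x, s(cons)+5=x.

ilwpspxx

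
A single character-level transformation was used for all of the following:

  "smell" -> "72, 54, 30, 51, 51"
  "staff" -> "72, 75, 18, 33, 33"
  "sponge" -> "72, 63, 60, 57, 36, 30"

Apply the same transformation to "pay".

Each letter becomes 3×(its alphabet position, a=1..z=26) + 15.
Applying it to pay: p=16→63, a=1→18, y=25→90.

63, 18, 90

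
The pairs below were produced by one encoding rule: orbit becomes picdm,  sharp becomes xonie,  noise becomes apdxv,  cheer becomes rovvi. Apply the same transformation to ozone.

pypav

o(14)→p(15) and r(17)→i(8) fit y≡15x+13 (mod 26); the inverse of 15 mod 26 is 7. Each letter's alphabet position (a=0..z=25) is mapped through 15·x+13 mod 26 — an affine cipher.
On ozone: o(14)→15·14+13≡15=p; z(25)→15·25+13≡24=y; o(14)→15·14+13≡15=p; n(13)→15·13+13≡0=a; e(4)→15·4+13≡21=v (all mod 26).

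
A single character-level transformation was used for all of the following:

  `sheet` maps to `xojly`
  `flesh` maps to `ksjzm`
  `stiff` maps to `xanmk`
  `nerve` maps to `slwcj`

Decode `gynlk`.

brief

Shifts by position in sheet: pos 0: s→x (+5), pos 1: h→o (+7), pos 2: e→j (+5), pos 3: e→l (+7) — repeating every 2. A repeating key of period 2 is used — shifts +5, +7 over and over.
Undoing it on gynlk: g−5=b, y−7=r, n−5=i, l−7=e, k−5=f.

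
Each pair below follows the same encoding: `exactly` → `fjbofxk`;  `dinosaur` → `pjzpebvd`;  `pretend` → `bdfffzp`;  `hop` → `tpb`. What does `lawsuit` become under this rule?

Vowels shift forward by 1 and consonants shift forward by 12.
For lawsuit: l(cons)+12=x, a(vowel)+1=b, w(cons)+12=i, s(cons)+12=e, u(vowel)+1=v, i(vowel)+1=j, t(cons)+12=f.

xbievjf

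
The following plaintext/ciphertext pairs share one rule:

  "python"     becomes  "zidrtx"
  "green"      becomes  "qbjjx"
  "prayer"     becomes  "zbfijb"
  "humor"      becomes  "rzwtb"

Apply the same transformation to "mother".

wtdrjb

The shift depends on letter class: consonant p→z is +10, but vowel o→t is +5. The rule splits by letter class: vowels +5, consonants +10.
On mother: m(cons)+10=w, o(vowel)+5=t, t(cons)+10=d, h(cons)+10=r, e(vowel)+5=j, r(cons)+10=b.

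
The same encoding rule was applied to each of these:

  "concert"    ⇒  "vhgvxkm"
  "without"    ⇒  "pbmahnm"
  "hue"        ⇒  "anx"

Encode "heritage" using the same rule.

Each letter is shifted forward by 19 in the alphabet (a Caesar shift of +19).
For heritage: h+19=a, e+19=x, r+19=k, i+19=b, t+19=m, a+19=t, g+19=z, e+19=x.

axkbmtzx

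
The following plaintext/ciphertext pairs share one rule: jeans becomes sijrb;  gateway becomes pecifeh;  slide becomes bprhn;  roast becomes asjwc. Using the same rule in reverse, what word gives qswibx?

The shifts repeat in a cycle of length 2: positions 0,1,… shift by +9, +4, then the pattern repeats.
Undoing it on qswibx: q−9=h, s−4=o, w−9=n, i−4=e, b−9=s, x−4=t.

honest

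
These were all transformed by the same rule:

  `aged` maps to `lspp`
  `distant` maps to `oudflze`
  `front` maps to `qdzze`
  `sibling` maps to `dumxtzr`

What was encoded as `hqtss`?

Shifts by position in aged: pos 0: a→l (+11), pos 1: g→s (+12), pos 2: e→p (+11), pos 3: d→p (+12) — repeating every 2. It's a Vigenère-style cipher with numeric key [11,12]: position i shifts by key[i mod 2].
Reversing it on hqtss: h−11=w, q−12=e, t−11=i, s−12=g, s−11=h.

weigh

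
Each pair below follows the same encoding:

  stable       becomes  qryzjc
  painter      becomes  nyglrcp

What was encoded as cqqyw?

essay

Compare letters: s→q is +24, t→r is +24, a→y is +24 — a constant shift. This is a Caesar cipher with shift 24.
Undoing it on cqqyw: c−24=e, q−24=s, q−24=s, y−24=a, w−24=y.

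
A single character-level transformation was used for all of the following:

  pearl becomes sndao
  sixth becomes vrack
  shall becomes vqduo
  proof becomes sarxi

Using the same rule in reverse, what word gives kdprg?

humid

The shifts repeat in a cycle of length 2: positions 0,1,… shift by +3, +9, then the pattern repeats.
Decoding kdprg: k−3=h, d−9=u, p−3=m, r−9=i, g−3=d.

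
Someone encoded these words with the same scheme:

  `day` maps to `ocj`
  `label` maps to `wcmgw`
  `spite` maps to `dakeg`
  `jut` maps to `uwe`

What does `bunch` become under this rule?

The shift depends on letter class: consonant d→o is +11, but vowel a→c is +2. Two shifts are in play — +2 for a/e/i/o/u, +11 for every other letter.
For bunch: b(cons)+11=m, u(vowel)+2=w, n(cons)+11=y, c(cons)+11=n, h(cons)+11=s.

mwyns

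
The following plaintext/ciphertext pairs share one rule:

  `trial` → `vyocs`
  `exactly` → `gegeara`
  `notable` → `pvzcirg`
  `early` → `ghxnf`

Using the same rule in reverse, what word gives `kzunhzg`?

isolate

Shifts by position in trial: pos 0: t→v (+2), pos 1: r→y (+7), pos 2: i→o (+6), pos 3: a→c (+2), pos 4: l→s (+7) — repeating every 3. It's a Vigenère-style cipher with numeric key [2,7,6]: position i shifts by key[i mod 3].
Undoing it on kzunhzg: k−2=i, z−7=s, u−6=o, n−2=l, h−7=a, z−6=t, g−2=e.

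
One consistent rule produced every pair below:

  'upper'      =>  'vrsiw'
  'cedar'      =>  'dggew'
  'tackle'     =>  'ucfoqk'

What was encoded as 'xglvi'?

In upper: u→v is +1, p→r is +2, p→s is +3, e→i is +4 — the shift increases by 1 each position. Each letter shifts forward by (position + 1), i.e. 1, 2, 3, … — the shift grows by one for each successive letter.
Undoing it on xglvi: x−1=w, g−2=e, l−3=i, v−4=r, i−5=d.

weird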